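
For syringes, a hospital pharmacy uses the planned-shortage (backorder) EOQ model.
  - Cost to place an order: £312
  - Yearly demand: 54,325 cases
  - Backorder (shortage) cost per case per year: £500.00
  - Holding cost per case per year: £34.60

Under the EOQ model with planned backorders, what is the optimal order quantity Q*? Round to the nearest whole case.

Q* = √(2DS/H) · √((H + b)/b)
   = √(2 × 54,325 × 312 / 34.6) · √((34.6 + 500) / 500)
   = 989.815 × 1.0340 ≈ 1,023.49

1,023 cases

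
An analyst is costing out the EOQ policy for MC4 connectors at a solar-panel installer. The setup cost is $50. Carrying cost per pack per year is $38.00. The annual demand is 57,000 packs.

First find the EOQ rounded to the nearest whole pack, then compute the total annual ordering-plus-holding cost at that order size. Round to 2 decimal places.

Q* = √(2·D·S / H) = √(2·57,000·50 / 38) = √150,000.0 ≈ 387.30 → Q = 387 packs
Orders/yr = 57,000/387 = 147.287; ordering cost = 147.287 × $50 = $7,364.34
Average inventory = 387/2 = 193.5; holding cost = 193.5 × $38 = $7,353.00
Total = $7,364.34 + $7,353.00 = $14,717.34

$14,717.34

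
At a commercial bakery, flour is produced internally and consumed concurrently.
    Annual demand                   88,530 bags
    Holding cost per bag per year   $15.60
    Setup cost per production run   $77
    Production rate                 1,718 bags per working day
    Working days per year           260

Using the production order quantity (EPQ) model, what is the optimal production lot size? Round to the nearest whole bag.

1,044 bags

d = 88,530/260 = 340.5000 bags/day;  effective holding cost H(1 − d/p) = 15.6·(1 − 340.5000/1718) = 12.50815
Q* = √(2DS / H_eff) = √(2·88,530·77 / 12.50815) ≈ 1,044.02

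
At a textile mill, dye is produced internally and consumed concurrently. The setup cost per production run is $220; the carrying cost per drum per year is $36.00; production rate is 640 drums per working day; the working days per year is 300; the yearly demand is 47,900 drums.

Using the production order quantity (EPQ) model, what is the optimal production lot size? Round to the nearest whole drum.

883 drums

d = 47,900/300 = 159.6667 drums/day;  effective holding cost H(1 − d/p) = 36·(1 − 159.6667/640) = 27.01875
Q* = √(2DS / H_eff) = √(2·47,900·220 / 27.01875) ≈ 883.20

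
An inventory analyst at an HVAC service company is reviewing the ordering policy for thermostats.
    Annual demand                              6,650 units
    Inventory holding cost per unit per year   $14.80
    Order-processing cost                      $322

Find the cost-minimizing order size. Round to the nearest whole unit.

538 units

Optimal lot size Q* = (2 × 6,650 × $322 / $14.8)^½ ≈ 537.93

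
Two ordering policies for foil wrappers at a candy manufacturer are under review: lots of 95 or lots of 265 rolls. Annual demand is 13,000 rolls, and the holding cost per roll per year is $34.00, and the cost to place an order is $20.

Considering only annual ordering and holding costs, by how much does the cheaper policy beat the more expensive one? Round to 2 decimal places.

TC(Q) = (D/Q)S + (Q/2)H
TC(95) = (13,000/95)×20 + (95/2)×34 = $4,351.84
TC(265) = (13,000/265)×20 + (265/2)×34 = $5,486.13
|ΔTC| = |$4,351.84 − $5,486.13| = $1,134.29

$1,134.29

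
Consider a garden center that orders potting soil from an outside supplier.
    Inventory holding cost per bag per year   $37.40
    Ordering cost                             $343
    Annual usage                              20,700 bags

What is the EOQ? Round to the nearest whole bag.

616 bags

Q* = √(2·D·S / H) = √(2·20,700·343 / 37.4) = √379,684.5 ≈ 616.19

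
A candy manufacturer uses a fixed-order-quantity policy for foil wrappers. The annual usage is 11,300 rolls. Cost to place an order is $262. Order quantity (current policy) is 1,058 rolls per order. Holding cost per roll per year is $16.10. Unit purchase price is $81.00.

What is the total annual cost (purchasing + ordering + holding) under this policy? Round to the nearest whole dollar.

$926,615

Annual ordering cost = (D/Q)·S = (11,300/1,058) × 262 = $2,798.30
Annual holding cost  = (Q/2)·H = (1,058/2) × 16.1 = $8,516.90
Purchase cost = D·C = 11,300 × 81 = $915,300.00
Total = $2,798.30 + $8,516.90 + $915,300.00 = $926,615.20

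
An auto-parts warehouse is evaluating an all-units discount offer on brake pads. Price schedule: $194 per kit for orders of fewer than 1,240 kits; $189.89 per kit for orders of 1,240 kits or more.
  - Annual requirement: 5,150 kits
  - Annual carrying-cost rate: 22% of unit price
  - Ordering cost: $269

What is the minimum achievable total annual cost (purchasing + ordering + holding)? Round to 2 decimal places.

H₁ = 22%×$194 = $42.6800;  H₂ = 22%×$189.89 = $41.7758
EOQ₁ = √(2×5,150×269/42.6800) = 254.79  (< 1,240, feasible at tier 1)
EOQ₂ = √(2×5,150×269/41.7758) = 257.53  (< 1,240 → use Q = 1,240 at tier-2 price)
TC(tier 1 (EOQ₁), Q≈254.8) = $1,009,974.44
TC(tier 2, Q≈1,240.0) = $1,004,951.71
Minimum at tier 2: $1,004,951.71

$1,004,951.71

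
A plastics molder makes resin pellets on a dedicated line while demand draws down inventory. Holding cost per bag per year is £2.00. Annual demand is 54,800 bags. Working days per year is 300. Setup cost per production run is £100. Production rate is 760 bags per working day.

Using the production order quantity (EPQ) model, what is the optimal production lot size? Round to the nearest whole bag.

d = 54,800/300 = 182.6667 bags/day;  effective holding cost H(1 − d/p) = 2·(1 − 182.6667/760) = 1.51930
Q* = √(2DS / H_eff) = √(2·54,800·100 / 1.51930) ≈ 2,685.86

2,686 bags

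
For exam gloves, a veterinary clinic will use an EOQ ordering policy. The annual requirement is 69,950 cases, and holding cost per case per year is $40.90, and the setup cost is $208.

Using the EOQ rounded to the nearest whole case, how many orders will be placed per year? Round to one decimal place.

83.0 orders per year

Q* = √(2·D·S / H) = √(2·69,950·208 / 40.9) = √711,471.9 ≈ 843.49 → Q = 843
Orders per year = D/Q = 69,950 / 843 = 82.977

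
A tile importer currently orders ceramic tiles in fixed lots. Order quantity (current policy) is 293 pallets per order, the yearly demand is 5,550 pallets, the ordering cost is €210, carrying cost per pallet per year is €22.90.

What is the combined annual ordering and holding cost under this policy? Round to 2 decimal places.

€7,332.67

Annual ordering cost = (D/Q)·S = (5,550/293) × 210 = €3,977.82
Annual holding cost  = (Q/2)·H = (293/2) × 22.9 = €3,354.85
Total = €3,977.82 + €3,354.85 = €7,332.67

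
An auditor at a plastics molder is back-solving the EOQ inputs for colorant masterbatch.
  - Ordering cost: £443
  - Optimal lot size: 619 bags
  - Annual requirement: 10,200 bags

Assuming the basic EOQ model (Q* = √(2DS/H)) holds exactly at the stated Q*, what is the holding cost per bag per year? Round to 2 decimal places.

From Q* = √(2DS/H) ⇒ Q*² = 2DS/H.
H = 2DS / Q² = 2 × 10,200 × 443 / 619² = 23.5859

£23.59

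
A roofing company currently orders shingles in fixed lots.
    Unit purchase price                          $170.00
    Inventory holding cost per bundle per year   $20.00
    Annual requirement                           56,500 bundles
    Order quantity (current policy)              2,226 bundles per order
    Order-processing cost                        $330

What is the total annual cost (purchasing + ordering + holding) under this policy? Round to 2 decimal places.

Ordering: D/Q × S = 56,500/2,226 × $330 = $8,376.01
Holding:  Q/2 × H = 2,226/2 × $20 = $22,260.00
Purchase cost = D·C = 56,500 × 170 = $9,605,000.00
Total = $8,376.01 + $22,260.00 + $9,605,000.00 = $9,635,636.01

$9,635,636.01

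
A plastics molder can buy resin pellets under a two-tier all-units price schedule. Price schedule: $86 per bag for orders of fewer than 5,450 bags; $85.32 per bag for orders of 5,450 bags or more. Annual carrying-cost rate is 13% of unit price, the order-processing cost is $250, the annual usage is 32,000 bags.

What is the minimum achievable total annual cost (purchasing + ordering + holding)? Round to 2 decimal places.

H₁ = 13%×$86 = $11.1800;  H₂ = 13%×$85.32 = $11.0916
EOQ₁ = √(2×32,000×250/11.1800) = 1,196.30  (< 5,450, feasible at tier 1)
EOQ₂ = √(2×32,000×250/11.0916) = 1,201.05  (< 5,450 → use Q = 5,450 at tier-2 price)
TC(tier 1 (EOQ₁), Q≈1,196.3) = $2,765,374.60
TC(tier 2, Q≈5,450.0) = $2,761,932.50
Minimum at tier 2: $2,761,932.50

$2,761,932.50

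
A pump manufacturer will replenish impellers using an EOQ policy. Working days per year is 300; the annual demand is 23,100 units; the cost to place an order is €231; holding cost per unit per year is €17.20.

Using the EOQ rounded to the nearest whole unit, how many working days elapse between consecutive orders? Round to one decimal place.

10.2 days

Q* = √(2·D·S / H) = √(2·23,100·231 / 17.2) = √620,476.7 ≈ 787.70 → Q = 788 units
Days between orders = 300 / (D/Q) = 300 / 29.315 ≈ 10.234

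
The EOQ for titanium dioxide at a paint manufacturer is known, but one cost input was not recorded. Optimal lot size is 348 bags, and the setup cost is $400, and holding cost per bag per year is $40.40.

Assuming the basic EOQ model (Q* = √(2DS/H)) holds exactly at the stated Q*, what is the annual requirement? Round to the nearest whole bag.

From Q* = √(2DS/H) ⇒ Q*² = 2DS/H.
D = Q²H / (2S) = 348² × 40.4 / (2 × 400) = 6,115.75

6,116 bags per year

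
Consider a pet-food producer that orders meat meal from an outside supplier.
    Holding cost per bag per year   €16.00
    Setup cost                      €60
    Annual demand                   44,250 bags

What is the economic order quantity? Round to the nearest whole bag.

576 bags

Q* = √(2·D·S / H) = √(2·44,250·60 / 16) = √331,875.0 ≈ 576.09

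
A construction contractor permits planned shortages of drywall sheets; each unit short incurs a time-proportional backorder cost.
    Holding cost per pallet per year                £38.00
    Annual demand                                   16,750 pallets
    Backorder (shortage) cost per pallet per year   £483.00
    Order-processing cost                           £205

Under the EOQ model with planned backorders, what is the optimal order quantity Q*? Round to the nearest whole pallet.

442 pallets

Basic EOQ = √(2·16,750·205/38) = 425.116
Backorder adjustment √((H+b)/b) = √((38+483)/483) = 1.0386
Q* = 425.116 × 1.0386 ≈ 441.52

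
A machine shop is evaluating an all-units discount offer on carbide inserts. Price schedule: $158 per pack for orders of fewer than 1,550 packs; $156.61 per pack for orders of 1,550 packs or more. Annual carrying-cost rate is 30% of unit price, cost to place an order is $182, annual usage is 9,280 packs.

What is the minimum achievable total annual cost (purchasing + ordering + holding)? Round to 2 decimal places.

H₁ = 30%×$158 = $47.4000;  H₂ = 30%×$156.61 = $46.9830
EOQ₁ = √(2×9,280×182/47.4000) = 266.95  (< 1,550, feasible at tier 1)
EOQ₂ = √(2×9,280×182/46.9830) = 268.14  (< 1,550 → use Q = 1,550 at tier-2 price)
TC(tier 1 (EOQ₁), Q≈267.0) = $1,478,893.59
TC(tier 2, Q≈1,550.0) = $1,490,842.28
Minimum at tier 1 (EOQ₁): $1,478,893.59

$1,478,893.59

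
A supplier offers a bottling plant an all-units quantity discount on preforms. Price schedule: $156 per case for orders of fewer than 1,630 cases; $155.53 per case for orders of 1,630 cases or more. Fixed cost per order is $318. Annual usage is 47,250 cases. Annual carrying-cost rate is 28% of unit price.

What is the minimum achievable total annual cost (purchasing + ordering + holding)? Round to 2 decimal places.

$7,393,502.54

H₁ = 28%×$156 = $43.6800;  H₂ = 28%×$155.53 = $43.5484
EOQ₁ = √(2×47,250×318/43.6800) = 829.45  (< 1,630, feasible at tier 1)
EOQ₂ = √(2×47,250×318/43.5484) = 830.70  (< 1,630 → use Q = 1,630 at tier-2 price)
TC(tier 1 (EOQ₁), Q≈829.4) = $7,407,230.20
TC(tier 2, Q≈1,630.0) = $7,393,502.54
Minimum at tier 2: $7,393,502.54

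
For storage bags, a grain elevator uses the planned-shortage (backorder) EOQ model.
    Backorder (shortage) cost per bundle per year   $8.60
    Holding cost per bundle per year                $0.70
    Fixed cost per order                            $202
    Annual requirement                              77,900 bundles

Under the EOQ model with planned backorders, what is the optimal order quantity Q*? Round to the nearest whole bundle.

Basic EOQ = √(2·77,900·202/0.7) = 6,705.179
Backorder adjustment √((H+b)/b) = √((0.7+8.6)/8.6) = 1.0399
Q* = 6,705.179 × 1.0399 ≈ 6,972.73

6,973 bundles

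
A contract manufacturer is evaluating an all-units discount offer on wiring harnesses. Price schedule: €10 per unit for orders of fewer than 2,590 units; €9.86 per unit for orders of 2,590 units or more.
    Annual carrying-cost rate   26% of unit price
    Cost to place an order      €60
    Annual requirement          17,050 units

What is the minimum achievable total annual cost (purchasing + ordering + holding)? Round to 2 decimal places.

€171,827.84

H₁ = 26%×€10 = €2.6000;  H₂ = 26%×€9.86 = €2.5636
EOQ₁ = √(2×17,050×60/2.6000) = 887.09  (< 2,590, feasible at tier 1)
EOQ₂ = √(2×17,050×60/2.5636) = 893.36  (< 2,590 → use Q = 2,590 at tier-2 price)
TC(tier 1 (EOQ₁), Q≈887.1) = €172,806.43
TC(tier 2, Q≈2,590.0) = €171,827.84
Minimum at tier 2: €171,827.84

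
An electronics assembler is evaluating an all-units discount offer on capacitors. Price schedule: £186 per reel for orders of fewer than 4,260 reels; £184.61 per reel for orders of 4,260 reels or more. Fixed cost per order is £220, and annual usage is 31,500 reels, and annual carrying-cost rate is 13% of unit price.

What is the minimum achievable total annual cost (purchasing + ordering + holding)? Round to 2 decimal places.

£5,867,960.27

H₁ = 13%×£186 = £24.1800;  H₂ = 13%×£184.61 = £23.9993
EOQ₁ = √(2×31,500×220/24.1800) = 757.10  (< 4,260, feasible at tier 1)
EOQ₂ = √(2×31,500×220/23.9993) = 759.95  (< 4,260 → use Q = 4,260 at tier-2 price)
TC(tier 1 (EOQ₁), Q≈757.1) = £5,877,306.69
TC(tier 2, Q≈4,260.0) = £5,867,960.27
Minimum at tier 2: £5,867,960.27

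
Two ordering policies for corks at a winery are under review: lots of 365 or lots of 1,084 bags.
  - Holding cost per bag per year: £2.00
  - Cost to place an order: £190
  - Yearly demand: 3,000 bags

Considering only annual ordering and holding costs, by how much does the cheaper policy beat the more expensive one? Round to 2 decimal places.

£316.81

Annual cost at Q: ordering D·S/Q plus holding Q·H/2.
TC(365) = (3,000/365)×190 + (365/2)×2 = £1,926.64
TC(1,084) = (3,000/1,084)×190 + (1,084/2)×2 = £1,609.83
Lots of 1,084 are cheaper by £316.81.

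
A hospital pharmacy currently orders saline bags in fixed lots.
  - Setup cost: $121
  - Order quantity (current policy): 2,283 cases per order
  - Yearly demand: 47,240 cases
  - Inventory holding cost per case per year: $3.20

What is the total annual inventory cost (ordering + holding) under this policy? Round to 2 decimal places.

Orders/yr = 47,240/2,283 = 20.692; ordering cost = 20.692 × $121 = $2,503.74
Average inventory = 2,283/2 = 1141.5; holding cost = 1141.5 × $3.2 = $3,652.80
Total = $2,503.74 + $3,652.80 = $6,156.54

$6,156.54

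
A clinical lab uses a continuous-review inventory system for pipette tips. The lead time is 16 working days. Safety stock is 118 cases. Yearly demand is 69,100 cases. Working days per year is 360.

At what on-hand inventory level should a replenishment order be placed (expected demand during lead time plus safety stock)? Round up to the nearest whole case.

Daily demand d = 69,100 / 360 = 191.944 cases/day
Demand during lead time = 191.944 × 16 = 3,071.11
Reorder point = 3,071.11 + 118 = 3,189.11 → round up

3,190 cases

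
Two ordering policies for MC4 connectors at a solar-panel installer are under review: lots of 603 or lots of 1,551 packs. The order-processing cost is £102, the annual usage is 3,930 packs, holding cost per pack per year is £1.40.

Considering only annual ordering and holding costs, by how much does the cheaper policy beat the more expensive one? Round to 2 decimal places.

Annual cost at Q: ordering D·S/Q plus holding Q·H/2.
TC(603) = (3,930/603)×102 + (603/2)×1.4 = £1,086.88
TC(1,551) = (3,930/1,551)×102 + (1,551/2)×1.4 = £1,344.15
|ΔTC| = |£1,086.88 − £1,344.15| = £257.28

£257.28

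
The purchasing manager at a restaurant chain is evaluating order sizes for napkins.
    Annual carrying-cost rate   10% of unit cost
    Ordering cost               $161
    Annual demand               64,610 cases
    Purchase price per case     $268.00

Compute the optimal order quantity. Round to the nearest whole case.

881 cases

Carrying cost H = $268 × 10% = $26.8000/case/yr
Optimal lot size Q* = (2 × 64,610 × $161 / $26.8)^½ ≈ 881.07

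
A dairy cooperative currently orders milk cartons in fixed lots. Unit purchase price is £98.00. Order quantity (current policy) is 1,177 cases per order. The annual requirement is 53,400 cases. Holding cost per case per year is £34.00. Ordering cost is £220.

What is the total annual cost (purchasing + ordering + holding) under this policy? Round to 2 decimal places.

£5,263,190.31

Ordering: D/Q × S = 53,400/1,177 × £220 = £9,981.31
Holding:  Q/2 × H = 1,177/2 × £34 = £20,009.00
Purchase cost = D·C = 53,400 × 98 = £5,233,200.00
Total = £9,981.31 + £20,009.00 + £5,233,200.00 = £5,263,190.31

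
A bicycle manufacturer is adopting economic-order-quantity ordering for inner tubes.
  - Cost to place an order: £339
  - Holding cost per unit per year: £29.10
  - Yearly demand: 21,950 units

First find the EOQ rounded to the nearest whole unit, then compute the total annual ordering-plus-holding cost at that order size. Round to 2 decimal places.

£20,810.31

Optimal lot size Q* = (2 × 21,950 × £339 / £29.1)^½ ≈ 715.13 → Q = 715 units
Orders/yr = 21,950/715 = 30.699; ordering cost = 30.699 × £339 = £10,407.06
Average inventory = 715/2 = 357.5; holding cost = 357.5 × £29.1 = £10,403.25
Total = £10,407.06 + £10,403.25 = £20,810.31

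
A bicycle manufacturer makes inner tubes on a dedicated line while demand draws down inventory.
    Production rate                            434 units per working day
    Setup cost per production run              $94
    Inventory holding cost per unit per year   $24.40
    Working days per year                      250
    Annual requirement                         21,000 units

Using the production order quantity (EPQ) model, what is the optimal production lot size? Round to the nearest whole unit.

Daily demand d = 21,000/250 = 84.000; p = 434; 1 − d/p = 0.80645
EPQ = √(2DS / (H(1 − d/p)))
    = √(2 × 21,000 × 94 / (24.4 × 0.80645)) ≈ 447.92

448 units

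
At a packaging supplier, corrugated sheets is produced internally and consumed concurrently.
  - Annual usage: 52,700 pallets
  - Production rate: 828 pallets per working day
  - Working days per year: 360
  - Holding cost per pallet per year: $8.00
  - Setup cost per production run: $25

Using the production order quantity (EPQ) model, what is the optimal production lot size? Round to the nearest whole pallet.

633 pallets

Daily demand d = 52,700/360 = 146.389; p = 828; 1 − d/p = 0.82320
EPQ = √(2DS / (H(1 − d/p)))
    = √(2 × 52,700 × 25 / (8 × 0.82320)) ≈ 632.55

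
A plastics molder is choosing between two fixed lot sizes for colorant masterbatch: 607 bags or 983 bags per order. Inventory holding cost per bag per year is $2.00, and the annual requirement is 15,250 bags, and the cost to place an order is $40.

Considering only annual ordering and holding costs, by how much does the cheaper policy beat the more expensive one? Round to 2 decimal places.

TC(Q) = (D/Q)S + (Q/2)H
TC(607) = (15,250/607)×40 + (607/2)×2 = $1,611.94
TC(983) = (15,250/983)×40 + (983/2)×2 = $1,603.55
|ΔTC| = |$1,611.94 − $1,603.55| = $8.39

$8.39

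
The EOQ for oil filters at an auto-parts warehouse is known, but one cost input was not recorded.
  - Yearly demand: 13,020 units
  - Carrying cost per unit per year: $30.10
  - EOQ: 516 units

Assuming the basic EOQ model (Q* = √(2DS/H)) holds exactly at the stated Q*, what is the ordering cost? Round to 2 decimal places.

EOQ relation: Q² = 2DS/H, so rearrange for the unknown.
S = Q²H / (2D) = 516² × 30.1 / (2 × 13,020) = 307.7690

$307.77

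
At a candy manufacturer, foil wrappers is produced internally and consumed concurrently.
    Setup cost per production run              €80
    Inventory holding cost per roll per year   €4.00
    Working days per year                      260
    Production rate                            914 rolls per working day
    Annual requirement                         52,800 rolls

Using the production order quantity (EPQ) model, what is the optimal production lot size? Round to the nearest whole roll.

Daily demand d = 52,800/260 = 203.077; p = 914; 1 − d/p = 0.77782
EPQ = √(2DS / (H(1 − d/p)))
    = √(2 × 52,800 × 80 / (4 × 0.77782)) ≈ 1,647.82

1,648 rolls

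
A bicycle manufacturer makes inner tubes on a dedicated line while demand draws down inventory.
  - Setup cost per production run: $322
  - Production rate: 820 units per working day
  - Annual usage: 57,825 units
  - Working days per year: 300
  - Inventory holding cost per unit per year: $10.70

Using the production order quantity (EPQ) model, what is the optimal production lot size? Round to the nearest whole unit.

2,133 units

Daily demand d = 57,825/300 = 192.750; p = 820; 1 − d/p = 0.76494
EPQ = √(2DS / (H(1 − d/p)))
    = √(2 × 57,825 × 322 / (10.7 × 0.76494)) ≈ 2,133.02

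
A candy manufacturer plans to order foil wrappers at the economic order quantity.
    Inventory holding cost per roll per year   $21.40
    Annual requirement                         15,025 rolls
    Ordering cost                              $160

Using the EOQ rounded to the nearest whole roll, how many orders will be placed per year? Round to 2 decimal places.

31.70 orders per year

2DS/H = 2·15,025·160/21.4 = 224,672.90
EOQ = √224,672.90 ≈ 474.00 → Q = 474
N = D/Q = 15,025/474 ≈ 31.698 orders/yr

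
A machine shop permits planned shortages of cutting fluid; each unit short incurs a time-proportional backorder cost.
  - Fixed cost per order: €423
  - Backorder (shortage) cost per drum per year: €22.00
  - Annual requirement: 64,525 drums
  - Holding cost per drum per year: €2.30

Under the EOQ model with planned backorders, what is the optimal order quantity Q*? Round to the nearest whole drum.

5,120 drums

Basic EOQ = √(2·64,525·423/2.3) = 4,871.753
Backorder adjustment √((H+b)/b) = √((2.3+22)/22) = 1.0510
Q* = 4,871.753 × 1.0510 ≈ 5,120.08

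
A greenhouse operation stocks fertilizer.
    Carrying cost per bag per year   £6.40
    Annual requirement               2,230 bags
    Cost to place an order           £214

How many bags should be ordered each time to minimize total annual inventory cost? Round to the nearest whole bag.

2DS/H = 2·2,230·214/6.4 = 149,131.25
EOQ = √149,131.25 ≈ 386.18

386 bags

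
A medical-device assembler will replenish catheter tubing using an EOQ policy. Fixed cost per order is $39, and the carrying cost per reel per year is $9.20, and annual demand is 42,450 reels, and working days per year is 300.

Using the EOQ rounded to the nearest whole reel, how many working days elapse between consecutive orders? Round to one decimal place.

4.2 days

Optimal lot size Q* = (2 × 42,450 × $39 / $9.2)^½ ≈ 599.92 → Q = 600 reels
T = Q/D × 300 days = 600/42,450 × 300 = 4.240 days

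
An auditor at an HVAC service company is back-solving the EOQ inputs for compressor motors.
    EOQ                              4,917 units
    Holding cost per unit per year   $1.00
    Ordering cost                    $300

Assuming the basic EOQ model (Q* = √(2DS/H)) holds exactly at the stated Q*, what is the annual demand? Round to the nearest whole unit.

EOQ relation: Q² = 2DS/H, so rearrange for the unknown.
D = Q²H / (2S) = 4,917² × 1 / (2 × 300) = 40,294.82

40,295 units per year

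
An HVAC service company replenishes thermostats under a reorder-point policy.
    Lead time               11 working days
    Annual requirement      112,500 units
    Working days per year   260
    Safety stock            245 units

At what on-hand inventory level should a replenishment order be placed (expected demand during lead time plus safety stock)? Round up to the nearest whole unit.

Daily demand d = 112,500 / 260 = 432.692 units/day
Demand during lead time = 432.692 × 11 = 4,759.62
Reorder point = 4,759.62 + 245 = 5,004.62 → round up

5,005 units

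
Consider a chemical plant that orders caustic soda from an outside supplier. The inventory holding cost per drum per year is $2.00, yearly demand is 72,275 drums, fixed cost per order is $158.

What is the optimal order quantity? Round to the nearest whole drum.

EOQ = √(2DS/H) = √(2 × 72,275 × 158 / 2)
    = √(11,419,450.00) ≈ 3,379.27

3,379 drums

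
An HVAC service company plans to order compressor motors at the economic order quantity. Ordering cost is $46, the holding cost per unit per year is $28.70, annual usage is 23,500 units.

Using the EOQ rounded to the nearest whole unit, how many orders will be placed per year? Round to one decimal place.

Q* = √(2·D·S / H) = √(2·23,500·46 / 28.7) = √75,331.0 ≈ 274.46 → Q = 274
N = D/Q = 23,500/274 ≈ 85.766 orders/yr

85.8 orders per year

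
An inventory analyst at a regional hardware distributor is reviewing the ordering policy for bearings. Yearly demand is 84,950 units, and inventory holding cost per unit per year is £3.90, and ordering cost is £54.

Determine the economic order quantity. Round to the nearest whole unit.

1,534 units

Optimal lot size Q* = (2 × 84,950 × £54 / £3.9)^½ ≈ 1,533.77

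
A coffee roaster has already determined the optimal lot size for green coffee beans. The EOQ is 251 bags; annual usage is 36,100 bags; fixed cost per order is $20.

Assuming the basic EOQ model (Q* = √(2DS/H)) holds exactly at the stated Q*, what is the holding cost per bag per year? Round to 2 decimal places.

EOQ relation: Q² = 2DS/H, so rearrange for the unknown.
H = 2DS / Q² = 2 × 36,100 × 20 / 251² = 22.9203

$22.92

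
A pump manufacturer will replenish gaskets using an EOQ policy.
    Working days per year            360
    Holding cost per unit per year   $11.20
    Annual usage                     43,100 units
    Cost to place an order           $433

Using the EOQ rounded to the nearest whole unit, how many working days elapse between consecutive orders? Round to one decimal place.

EOQ = √(2DS/H) = √(2 × 43,100 × 433 / 11.2)
    = √(3,332,553.57) ≈ 1,825.53 → Q = 1,826 units
Cycle time = (working days × Q)/D = (360 × 1,826) / 43,100 = 15.252 days

15.3 days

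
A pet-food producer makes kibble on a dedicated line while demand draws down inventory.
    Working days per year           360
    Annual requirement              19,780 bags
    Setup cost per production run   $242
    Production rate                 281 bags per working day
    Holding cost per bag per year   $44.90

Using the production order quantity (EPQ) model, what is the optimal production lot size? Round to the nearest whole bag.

d = 19,780/360 = 54.9444 bags/day;  effective holding cost H(1 − d/p) = 44.9·(1 − 54.9444/281) = 36.12062
Q* = √(2DS / H_eff) = √(2·19,780·242 / 36.12062) ≈ 514.82

515 bags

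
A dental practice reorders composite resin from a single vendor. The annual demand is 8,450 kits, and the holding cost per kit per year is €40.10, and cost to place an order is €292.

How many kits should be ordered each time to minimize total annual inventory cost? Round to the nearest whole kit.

2DS/H = 2·8,450·292/40.1 = 123,062.34
EOQ = √123,062.34 ≈ 350.80

351 kits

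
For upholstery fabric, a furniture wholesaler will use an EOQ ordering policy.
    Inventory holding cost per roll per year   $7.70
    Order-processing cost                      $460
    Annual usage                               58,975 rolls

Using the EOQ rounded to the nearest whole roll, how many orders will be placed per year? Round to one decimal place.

22.2 orders per year

EOQ = √(2DS/H) = √(2 × 58,975 × 460 / 7.7)
    = √(7,046,363.64) ≈ 2,654.50 → Q = 2,654
Orders per year = D/Q = 58,975 / 2,654 = 22.221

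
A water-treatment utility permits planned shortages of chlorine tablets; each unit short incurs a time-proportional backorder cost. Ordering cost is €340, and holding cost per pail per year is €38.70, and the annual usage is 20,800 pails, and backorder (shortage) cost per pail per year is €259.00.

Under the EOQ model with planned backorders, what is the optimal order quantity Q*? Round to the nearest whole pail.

648 pails

Basic EOQ = √(2·20,800·340/38.7) = 604.548
Backorder adjustment √((H+b)/b) = √((38.7+259)/259) = 1.0721
Q* = 604.548 × 1.0721 ≈ 648.14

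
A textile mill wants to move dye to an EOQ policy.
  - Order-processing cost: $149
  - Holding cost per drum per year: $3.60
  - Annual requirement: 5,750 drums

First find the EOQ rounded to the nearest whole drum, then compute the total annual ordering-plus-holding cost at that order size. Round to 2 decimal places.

Optimal lot size Q* = (2 × 5,750 × $149 / $3.6)^½ ≈ 689.91 → Q = 690 drums
Orders/yr = 5,750/690 = 8.333; ordering cost = 8.333 × $149 = $1,241.67
Average inventory = 690/2 = 345; holding cost = 345 × $3.6 = $1,242.00
Total = $1,241.67 + $1,242.00 = $2,483.67

$2,483.67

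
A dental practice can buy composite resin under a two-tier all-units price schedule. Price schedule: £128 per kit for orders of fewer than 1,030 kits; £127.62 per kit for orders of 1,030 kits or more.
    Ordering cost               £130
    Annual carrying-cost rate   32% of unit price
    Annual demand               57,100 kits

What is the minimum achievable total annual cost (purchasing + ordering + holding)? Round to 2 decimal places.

£7,315,340.57

H₁ = 32%×£128 = £40.9600;  H₂ = 32%×£127.62 = £40.8384
EOQ₁ = √(2×57,100×130/40.9600) = 602.04  (< 1,030, feasible at tier 1)
EOQ₂ = √(2×57,100×130/40.8384) = 602.93  (< 1,030 → use Q = 1,030 at tier-2 price)
TC(tier 1 (EOQ₁), Q≈602.0) = £7,333,459.52
TC(tier 2, Q≈1,030.0) = £7,315,340.57
Minimum at tier 2: £7,315,340.57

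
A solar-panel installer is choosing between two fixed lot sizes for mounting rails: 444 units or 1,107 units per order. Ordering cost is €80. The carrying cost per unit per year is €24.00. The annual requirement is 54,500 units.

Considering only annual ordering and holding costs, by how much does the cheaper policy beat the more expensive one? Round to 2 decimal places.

€2,074.75

TC(Q) = (D/Q)S + (Q/2)H
TC(444) = (54,500/444)×80 + (444/2)×24 = €15,147.82
TC(1,107) = (54,500/1,107)×80 + (1,107/2)×24 = €17,222.57
Cheaper: Q = 444.  Difference = €2,074.75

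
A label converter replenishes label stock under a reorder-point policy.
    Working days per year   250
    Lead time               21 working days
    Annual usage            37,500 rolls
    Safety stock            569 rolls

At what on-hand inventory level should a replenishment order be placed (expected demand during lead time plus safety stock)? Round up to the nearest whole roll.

3,719 rolls

Daily demand d = 37,500 / 250 = 150.000 rolls/day
Demand during lead time = 150.000 × 21 = 3,150.00
Reorder point = 3,150.00 + 569 = 3,719.00 → round up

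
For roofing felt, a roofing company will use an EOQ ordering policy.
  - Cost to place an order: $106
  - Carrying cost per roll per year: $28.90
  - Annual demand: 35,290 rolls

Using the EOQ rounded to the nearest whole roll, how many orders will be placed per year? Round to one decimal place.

Optimal lot size Q* = (2 × 35,290 × $106 / $28.9)^½ ≈ 508.80 → Q = 509
N = D/Q = 35,290/509 ≈ 69.332 orders/yr

69.3 orders per year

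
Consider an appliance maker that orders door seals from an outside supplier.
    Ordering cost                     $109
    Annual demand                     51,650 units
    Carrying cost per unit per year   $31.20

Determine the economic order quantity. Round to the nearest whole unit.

601 units

EOQ = √(2DS/H) = √(2 × 51,650 × 109 / 31.2)
    = √(360,887.82) ≈ 600.74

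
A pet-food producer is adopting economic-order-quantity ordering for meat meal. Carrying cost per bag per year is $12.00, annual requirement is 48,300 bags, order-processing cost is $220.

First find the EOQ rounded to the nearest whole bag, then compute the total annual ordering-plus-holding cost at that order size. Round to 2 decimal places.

2DS/H = 2·48,300·220/12 = 1,771,000.00
EOQ = √1,771,000.00 ≈ 1,330.79 → Q = 1,331 bags
Orders/yr = 48,300/1,331 = 36.289; ordering cost = 36.289 × $220 = $7,983.47
Average inventory = 1,331/2 = 665.5; holding cost = 665.5 × $12 = $7,986.00
Total = $7,983.47 + $7,986.00 = $15,969.47

$15,969.47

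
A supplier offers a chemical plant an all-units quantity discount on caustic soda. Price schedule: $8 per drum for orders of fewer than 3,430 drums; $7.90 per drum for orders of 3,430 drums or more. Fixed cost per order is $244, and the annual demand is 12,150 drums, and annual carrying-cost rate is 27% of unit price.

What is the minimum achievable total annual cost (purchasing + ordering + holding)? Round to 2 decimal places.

H₁ = 27%×$8 = $2.1600;  H₂ = 27%×$7.90 = $2.1330
EOQ₁ = √(2×12,150×244/2.1600) = 1,656.80  (< 3,430, feasible at tier 1)
EOQ₂ = √(2×12,150×244/2.1330) = 1,667.26  (< 3,430 → use Q = 3,430 at tier-2 price)
TC(tier 1 (EOQ₁), Q≈1,656.8) = $100,778.70
TC(tier 2, Q≈3,430.0) = $100,507.41
Minimum at tier 2: $100,507.41

$100,507.41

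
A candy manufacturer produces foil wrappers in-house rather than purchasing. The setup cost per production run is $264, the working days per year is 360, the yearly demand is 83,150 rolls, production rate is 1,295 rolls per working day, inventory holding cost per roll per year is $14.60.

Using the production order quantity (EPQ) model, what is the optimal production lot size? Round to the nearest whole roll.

1,913 rolls

d = 83,150/360 = 230.9722 rolls/day;  effective holding cost H(1 − d/p) = 14.6·(1 − 230.9722/1295) = 11.99599
Q* = √(2DS / H_eff) = √(2·83,150·264 / 11.99599) ≈ 1,913.07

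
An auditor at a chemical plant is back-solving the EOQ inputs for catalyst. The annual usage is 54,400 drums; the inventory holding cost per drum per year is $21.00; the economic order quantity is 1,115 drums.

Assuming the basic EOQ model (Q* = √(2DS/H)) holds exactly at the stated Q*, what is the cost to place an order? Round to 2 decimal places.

From Q* = √(2DS/H) ⇒ Q*² = 2DS/H.
S = Q²H / (2D) = 1,115² × 21 / (2 × 54,400) = 239.9607

$239.96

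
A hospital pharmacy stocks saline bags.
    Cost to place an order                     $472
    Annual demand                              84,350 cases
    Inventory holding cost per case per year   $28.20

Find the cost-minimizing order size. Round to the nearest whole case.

Q* = √(2·D·S / H) = √(2·84,350·472 / 28.2) = √2,823,631.2 ≈ 1,680.37

1,680 cases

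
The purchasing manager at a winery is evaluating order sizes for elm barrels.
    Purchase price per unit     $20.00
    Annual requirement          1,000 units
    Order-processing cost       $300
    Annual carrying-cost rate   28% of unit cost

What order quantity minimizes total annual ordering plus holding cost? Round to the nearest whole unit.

H = i·C = 0.28 × $20 = $5.6000 per unit-year
Optimal lot size Q* = (2 × 1,000 × $300 / $5.6)^½ ≈ 327.33

327 units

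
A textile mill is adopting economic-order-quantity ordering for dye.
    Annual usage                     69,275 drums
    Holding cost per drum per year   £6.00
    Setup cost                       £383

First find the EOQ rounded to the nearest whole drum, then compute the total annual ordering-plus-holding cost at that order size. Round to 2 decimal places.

EOQ = √(2DS/H) = √(2 × 69,275 × 383 / 6)
    = √(8,844,108.33) ≈ 2,973.90 → Q = 2,974 drums
Ordering: D/Q × S = 69,275/2,974 × £383 = £8,921.43
Holding:  Q/2 × H = 2,974/2 × £6 = £8,922.00
Total = £8,921.43 + £8,922.00 = £17,843.43

£17,843.43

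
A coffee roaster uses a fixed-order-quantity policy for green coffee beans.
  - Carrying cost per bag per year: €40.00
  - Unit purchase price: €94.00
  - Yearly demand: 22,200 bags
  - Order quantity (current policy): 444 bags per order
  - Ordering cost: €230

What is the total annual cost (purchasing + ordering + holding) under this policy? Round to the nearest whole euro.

€2,107,180

Ordering: D/Q × S = 22,200/444 × €230 = €11,500.00
Holding:  Q/2 × H = 444/2 × €40 = €8,880.00
Purchase cost = D·C = 22,200 × 94 = €2,086,800.00
Total = €11,500.00 + €8,880.00 + €2,086,800.00 = €2,107,180.00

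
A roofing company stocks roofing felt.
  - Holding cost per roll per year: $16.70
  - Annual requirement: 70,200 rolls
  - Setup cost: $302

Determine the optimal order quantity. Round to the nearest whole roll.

2DS/H = 2·70,200·302/16.7 = 2,538,970.06
EOQ = √2,538,970.06 ≈ 1,593.41

1,593 rolls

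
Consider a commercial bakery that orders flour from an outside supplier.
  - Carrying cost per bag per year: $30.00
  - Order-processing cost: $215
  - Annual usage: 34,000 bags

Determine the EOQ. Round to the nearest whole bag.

698 bags

Q* = √(2·D·S / H) = √(2·34,000·215 / 30) = √487,333.3 ≈ 698.09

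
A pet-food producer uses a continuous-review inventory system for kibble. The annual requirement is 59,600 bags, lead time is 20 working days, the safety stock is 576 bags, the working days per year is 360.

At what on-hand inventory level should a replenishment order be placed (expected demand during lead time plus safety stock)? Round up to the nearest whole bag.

3,888 bags

Daily demand d = 59,600 / 360 = 165.556 bags/day
Demand during lead time = 165.556 × 20 = 3,311.11
Reorder point = 3,311.11 + 576 = 3,887.11 → round up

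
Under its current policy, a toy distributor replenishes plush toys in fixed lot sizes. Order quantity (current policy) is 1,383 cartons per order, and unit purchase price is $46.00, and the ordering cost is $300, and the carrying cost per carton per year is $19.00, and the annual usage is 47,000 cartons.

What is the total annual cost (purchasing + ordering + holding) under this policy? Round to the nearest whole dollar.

Ordering: D/Q × S = 47,000/1,383 × $300 = $10,195.23
Holding:  Q/2 × H = 1,383/2 × $19 = $13,138.50
Purchase cost = D·C = 47,000 × 46 = $2,162,000.00
Total = $10,195.23 + $13,138.50 + $2,162,000.00 = $2,185,333.73

$2,185,334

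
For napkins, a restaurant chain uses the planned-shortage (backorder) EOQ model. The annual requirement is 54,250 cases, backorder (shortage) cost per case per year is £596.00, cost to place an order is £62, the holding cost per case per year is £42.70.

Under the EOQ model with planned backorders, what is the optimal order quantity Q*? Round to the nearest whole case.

411 cases

Basic EOQ = √(2·54,250·62/42.7) = 396.914
Backorder adjustment √((H+b)/b) = √((42.7+596)/596) = 1.0352
Q* = 396.914 × 1.0352 ≈ 410.89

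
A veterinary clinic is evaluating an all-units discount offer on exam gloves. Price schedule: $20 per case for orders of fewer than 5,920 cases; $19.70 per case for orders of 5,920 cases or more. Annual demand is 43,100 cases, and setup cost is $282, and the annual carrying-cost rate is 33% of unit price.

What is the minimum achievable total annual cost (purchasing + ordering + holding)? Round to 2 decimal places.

H₁ = 33%×$20 = $6.6000;  H₂ = 33%×$19.70 = $6.5010
EOQ₁ = √(2×43,100×282/6.6000) = 1,919.14  (< 5,920, feasible at tier 1)
EOQ₂ = √(2×43,100×282/6.5010) = 1,933.70  (< 5,920 → use Q = 5,920 at tier-2 price)
TC(tier 1 (EOQ₁), Q≈1,919.1) = $874,666.31
TC(tier 2, Q≈5,920.0) = $870,366.03
Minimum at tier 2: $870,366.03

$870,366.03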